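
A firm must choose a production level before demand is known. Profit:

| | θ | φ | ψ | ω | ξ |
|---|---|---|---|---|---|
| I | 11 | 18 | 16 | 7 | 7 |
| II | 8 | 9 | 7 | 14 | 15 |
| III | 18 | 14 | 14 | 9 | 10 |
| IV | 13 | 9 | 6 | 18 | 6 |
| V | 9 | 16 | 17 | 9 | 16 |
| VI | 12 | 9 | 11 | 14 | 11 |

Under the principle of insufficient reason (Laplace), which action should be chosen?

V

Row averages: I=11.8, II=10.6, III=13, IV=10.4, V=13.4, VI=11.4
Highest average = 13.4 → V.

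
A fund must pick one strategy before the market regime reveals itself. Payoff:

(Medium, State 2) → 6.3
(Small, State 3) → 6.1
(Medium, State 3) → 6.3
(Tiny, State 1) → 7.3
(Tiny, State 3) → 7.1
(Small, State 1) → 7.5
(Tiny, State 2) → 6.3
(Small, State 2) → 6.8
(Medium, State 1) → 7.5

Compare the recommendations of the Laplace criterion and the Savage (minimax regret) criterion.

Row averages: Tiny=6.9, Small=6.8, Medium=6.7
Highest average = 6.9 → Tiny.
Column bests: State 1=7.5, State 2=6.8, State 3=7.1.
Tiny regrets: 0.2, 0.5, 0.0 → max 0.5
Small regrets: 0.0, 0.0, 1.0 → max 1.0
Medium regrets: 0.0, 0.5, 0.8 → max 0.8
Smallest max regret = 0.5 → Tiny.

laplace → Tiny; minimax regret → Tiny (agree)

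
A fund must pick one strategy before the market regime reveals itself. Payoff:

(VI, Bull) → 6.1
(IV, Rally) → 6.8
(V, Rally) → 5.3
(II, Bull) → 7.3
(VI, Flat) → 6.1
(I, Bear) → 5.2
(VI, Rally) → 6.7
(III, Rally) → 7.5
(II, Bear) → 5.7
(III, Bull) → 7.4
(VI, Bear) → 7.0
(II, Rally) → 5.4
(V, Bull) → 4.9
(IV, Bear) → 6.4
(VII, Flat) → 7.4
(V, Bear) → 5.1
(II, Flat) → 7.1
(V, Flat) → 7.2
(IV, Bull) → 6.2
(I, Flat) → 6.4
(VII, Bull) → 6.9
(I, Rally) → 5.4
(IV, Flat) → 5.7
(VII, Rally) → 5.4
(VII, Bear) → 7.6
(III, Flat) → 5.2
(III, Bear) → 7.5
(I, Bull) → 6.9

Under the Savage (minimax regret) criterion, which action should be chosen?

Column bests: Bear=7.6, Flat=7.4, Bull=7.4, Rally=7.5.
I regrets: 2.4, 1.0, 0.5, 2.1 → max 2.4
II regrets: 1.9, 0.3, 0.1, 2.1 → max 2.1
III regrets: 0.1, 2.2, 0.0, 0.0 → max 2.2
IV regrets: 1.2, 1.7, 1.2, 0.7 → max 1.7
V regrets: 2.5, 0.2, 2.5, 2.2 → max 2.5
VI regrets: 0.6, 1.3, 1.3, 0.8 → max 1.3
VII regrets: 0.0, 0.0, 0.5, 2.1 → max 2.1
Smallest max regret = 1.3 → VI.

VI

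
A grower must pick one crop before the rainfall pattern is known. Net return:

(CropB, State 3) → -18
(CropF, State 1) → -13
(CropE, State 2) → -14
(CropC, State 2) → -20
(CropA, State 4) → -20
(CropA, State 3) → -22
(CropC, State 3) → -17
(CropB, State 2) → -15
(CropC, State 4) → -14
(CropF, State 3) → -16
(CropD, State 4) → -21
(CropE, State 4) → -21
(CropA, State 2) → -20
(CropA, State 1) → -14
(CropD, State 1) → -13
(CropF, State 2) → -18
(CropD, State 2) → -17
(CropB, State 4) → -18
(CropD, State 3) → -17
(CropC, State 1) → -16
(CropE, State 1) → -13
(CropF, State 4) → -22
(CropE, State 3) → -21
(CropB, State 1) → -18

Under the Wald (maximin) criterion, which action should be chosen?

Row minima: CropF=-22, CropC=-20, CropA=-22, CropE=-21, CropB=-18, CropD=-21
Best worst-case = -18 → CropB.

CropB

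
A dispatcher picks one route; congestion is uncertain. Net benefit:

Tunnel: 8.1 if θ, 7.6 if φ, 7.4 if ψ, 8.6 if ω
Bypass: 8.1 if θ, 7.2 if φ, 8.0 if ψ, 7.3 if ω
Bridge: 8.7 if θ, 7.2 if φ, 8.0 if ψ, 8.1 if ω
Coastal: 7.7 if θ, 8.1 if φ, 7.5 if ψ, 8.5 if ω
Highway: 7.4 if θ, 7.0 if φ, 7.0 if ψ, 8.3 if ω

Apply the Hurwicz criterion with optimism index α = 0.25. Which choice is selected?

Coastal

Tunnel: 0.25·8.6 + 0.75·7.4 = 7.7
Bypass: 0.25·8.1 + 0.75·7.2 = 7.425
Bridge: 0.25·8.7 + 0.75·7.2 = 7.575
Coastal: 0.25·8.5 + 0.75·7.5 = 7.75
Highway: 0.25·8.3 + 0.75·7.0 = 7.325
Highest Hurwicz score = 7.75 → Coastal.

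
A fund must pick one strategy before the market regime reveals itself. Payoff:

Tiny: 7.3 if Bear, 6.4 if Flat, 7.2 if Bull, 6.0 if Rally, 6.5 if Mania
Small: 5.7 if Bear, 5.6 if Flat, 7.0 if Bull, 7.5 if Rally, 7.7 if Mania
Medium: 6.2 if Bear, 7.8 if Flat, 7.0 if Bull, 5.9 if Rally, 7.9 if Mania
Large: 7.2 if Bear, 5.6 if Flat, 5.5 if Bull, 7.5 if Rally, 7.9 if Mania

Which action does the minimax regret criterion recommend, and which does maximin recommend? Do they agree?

Column bests: Bear=7.3, Flat=7.8, Bull=7.2, Rally=7.5, Mania=7.9.
Tiny regrets: 0.0, 1.4, 0.0, 1.5, 1.4 → max 1.5
Small regrets: 1.6, 2.2, 0.2, 0.0, 0.2 → max 2.2
Medium regrets: 1.1, 0.0, 0.2, 1.6, 0.0 → max 1.6
Large regrets: 0.1, 2.2, 1.7, 0.0, 0.0 → max 2.2
Smallest max regret = 1.5 → Tiny.
Row minima: Tiny=6.0, Small=5.6, Medium=5.9, Large=5.5
Best worst-case = 6.0 → Tiny.

minimax regret → Tiny; maximin → Tiny (agree)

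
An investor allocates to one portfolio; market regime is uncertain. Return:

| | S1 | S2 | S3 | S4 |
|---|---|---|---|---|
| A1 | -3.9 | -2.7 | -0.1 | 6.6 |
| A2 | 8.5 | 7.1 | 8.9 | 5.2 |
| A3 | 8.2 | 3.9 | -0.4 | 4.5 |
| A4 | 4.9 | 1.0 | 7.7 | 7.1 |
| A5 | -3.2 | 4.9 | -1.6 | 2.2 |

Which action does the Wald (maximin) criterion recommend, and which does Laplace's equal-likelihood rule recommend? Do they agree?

maximin → A2; laplace → A2 (agree)

Row minima: A1=-3.9, A2=5.2, A3=-0.4, A4=1.0, A5=-3.2
Best worst-case = 5.2 → A2.
Row averages: A1=-0.025, A2=7.425, A3=4.05, A4=5.175, A5=0.575
Highest average = 7.425 → A2.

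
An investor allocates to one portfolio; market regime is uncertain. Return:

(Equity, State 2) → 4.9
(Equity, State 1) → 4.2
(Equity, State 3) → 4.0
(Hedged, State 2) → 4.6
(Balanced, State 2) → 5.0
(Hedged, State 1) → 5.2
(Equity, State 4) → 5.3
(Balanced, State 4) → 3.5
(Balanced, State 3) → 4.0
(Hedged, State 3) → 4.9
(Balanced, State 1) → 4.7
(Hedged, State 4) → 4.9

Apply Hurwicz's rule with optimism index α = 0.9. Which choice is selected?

Equity: 0.9·5.3 + 0.1·4.0 = 5.17
Hedged: 0.9·5.2 + 0.1·4.6 = 5.14
Balanced: 0.9·5.0 + 0.1·3.5 = 4.85
Highest Hurwicz score = 5.17 → Equity.

Equity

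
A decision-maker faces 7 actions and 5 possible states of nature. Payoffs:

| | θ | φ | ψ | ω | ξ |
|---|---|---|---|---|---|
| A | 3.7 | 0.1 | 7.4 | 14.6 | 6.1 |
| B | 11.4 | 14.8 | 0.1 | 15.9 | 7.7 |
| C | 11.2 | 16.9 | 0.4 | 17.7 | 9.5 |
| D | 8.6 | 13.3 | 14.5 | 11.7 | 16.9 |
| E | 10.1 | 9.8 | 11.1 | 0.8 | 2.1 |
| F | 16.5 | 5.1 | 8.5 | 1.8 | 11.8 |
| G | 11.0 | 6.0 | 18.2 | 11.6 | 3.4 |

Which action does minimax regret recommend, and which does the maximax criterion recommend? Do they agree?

Column bests: θ=16.5, φ=16.9, ψ=18.2, ω=17.7, ξ=16.9.
A regrets: 12.8, 16.8, 10.8, 3.1, 10.8 → max 16.8
B regrets: 5.1, 2.1, 18.1, 1.8, 9.2 → max 18.1
C regrets: 5.3, 0.0, 17.8, 0.0, 7.4 → max 17.8
D regrets: 7.9, 3.6, 3.7, 6.0, 0.0 → max 7.9
E regrets: 6.4, 7.1, 7.1, 16.9, 14.8 → max 16.9
F regrets: 0.0, 11.8, 9.7, 15.9, 5.1 → max 15.9
G regrets: 5.5, 10.9, 0.0, 6.1, 13.5 → max 13.5
Smallest max regret = 7.9 → D.
Row maxima: A=14.6, B=15.9, C=17.7, D=16.9, E=11.1, F=16.5, G=18.2
Best best-case = 18.2 → G.

minimax regret → D; maximax → G (disagree)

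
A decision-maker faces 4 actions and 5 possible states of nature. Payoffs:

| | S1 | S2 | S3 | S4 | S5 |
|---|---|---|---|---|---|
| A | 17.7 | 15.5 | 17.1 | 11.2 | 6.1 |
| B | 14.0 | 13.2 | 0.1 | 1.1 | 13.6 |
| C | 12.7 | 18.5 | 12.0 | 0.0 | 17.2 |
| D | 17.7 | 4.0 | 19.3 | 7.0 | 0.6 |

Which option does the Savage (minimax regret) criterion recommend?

Column bests: S1=17.7, S2=18.5, S3=19.3, S4=11.2, S5=17.2.
A regrets: 0.0, 3.0, 2.2, 0.0, 11.1 → max 11.1
B regrets: 3.7, 5.3, 19.2, 10.1, 3.6 → max 19.2
C regrets: 5.0, 0.0, 7.3, 11.2, 0.0 → max 11.2
D regrets: 0.0, 14.5, 0.0, 4.2, 16.6 → max 16.6
Smallest max regret = 11.1 → A.

A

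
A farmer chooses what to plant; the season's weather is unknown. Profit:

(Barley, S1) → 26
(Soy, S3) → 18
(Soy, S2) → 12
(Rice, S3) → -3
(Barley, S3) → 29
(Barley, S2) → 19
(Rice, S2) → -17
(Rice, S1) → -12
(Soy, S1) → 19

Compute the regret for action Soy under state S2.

Best payoff under S2 is 19.
Regret = 19 − 12 = 7.

7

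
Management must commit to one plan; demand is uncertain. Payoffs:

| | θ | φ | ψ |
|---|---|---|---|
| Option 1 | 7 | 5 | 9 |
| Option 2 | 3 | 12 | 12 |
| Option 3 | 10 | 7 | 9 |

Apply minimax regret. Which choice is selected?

Option 3

Column bests: θ=10, φ=12, ψ=12.
Option 1 regrets: 3, 7, 3 → max 7
Option 2 regrets: 7, 0, 0 → max 7
Option 3 regrets: 0, 5, 3 → max 5
Smallest max regret = 5 → Option 3.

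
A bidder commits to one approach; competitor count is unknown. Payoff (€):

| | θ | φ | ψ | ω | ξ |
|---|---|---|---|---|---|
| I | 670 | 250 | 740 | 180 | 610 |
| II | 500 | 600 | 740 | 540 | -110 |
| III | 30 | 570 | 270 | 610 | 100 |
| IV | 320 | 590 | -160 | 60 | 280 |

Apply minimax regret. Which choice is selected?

I

Column bests: θ=670, φ=600, ψ=740, ω=610, ξ=610.
I regrets: 0, 350, 0, 430, 0 → max 430
II regrets: 170, 0, 0, 70, 720 → max 720
III regrets: 640, 30, 470, 0, 510 → max 640
IV regrets: 350, 10, 900, 550, 330 → max 900
Smallest max regret = 430 → I.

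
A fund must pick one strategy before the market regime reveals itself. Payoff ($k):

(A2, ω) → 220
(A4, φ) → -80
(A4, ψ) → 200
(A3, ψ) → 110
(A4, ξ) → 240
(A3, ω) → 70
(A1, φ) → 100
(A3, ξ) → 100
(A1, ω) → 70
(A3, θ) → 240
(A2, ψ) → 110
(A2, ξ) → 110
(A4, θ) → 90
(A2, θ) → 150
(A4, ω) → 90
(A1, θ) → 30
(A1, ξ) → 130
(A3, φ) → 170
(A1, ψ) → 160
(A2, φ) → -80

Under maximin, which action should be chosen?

Row minima: A1=30, A2=-80, A3=70, A4=-80
Best worst-case = 70 → A3.

A3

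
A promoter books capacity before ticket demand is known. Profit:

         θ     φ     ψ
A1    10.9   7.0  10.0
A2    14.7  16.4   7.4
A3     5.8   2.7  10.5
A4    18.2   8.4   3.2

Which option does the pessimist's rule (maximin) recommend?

A2

Row minima: A1=7.0, A2=7.4, A3=2.7, A4=3.2
Best worst-case = 7.4 → A2.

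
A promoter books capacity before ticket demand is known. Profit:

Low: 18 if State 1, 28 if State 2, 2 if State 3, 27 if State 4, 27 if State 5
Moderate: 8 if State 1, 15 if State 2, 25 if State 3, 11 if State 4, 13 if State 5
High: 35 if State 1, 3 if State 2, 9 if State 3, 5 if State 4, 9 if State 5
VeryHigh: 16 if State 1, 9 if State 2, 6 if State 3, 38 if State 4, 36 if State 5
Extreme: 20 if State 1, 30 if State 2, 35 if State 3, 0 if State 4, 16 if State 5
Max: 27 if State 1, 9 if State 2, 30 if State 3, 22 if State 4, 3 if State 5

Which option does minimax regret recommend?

Moderate

Column bests: State 1=35, State 2=30, State 3=35, State 4=38, State 5=36.
Low regrets: 17, 2, 33, 11, 9 → max 33
Moderate regrets: 27, 15, 10, 27, 23 → max 27
High regrets: 0, 27, 26, 33, 27 → max 33
VeryHigh regrets: 19, 21, 29, 0, 0 → max 29
Extreme regrets: 15, 0, 0, 38, 20 → max 38
Max regrets: 8, 21, 5, 16, 33 → max 33
Smallest max regret = 27 → Moderate.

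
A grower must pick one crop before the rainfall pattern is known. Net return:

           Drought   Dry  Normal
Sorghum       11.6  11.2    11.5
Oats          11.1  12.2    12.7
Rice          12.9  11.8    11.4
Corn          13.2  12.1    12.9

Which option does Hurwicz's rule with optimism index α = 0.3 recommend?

Corn

Sorghum: 0.3·11.6 + 0.7·11.2 = 11.32
Oats: 0.3·12.7 + 0.7·11.1 = 11.58
Rice: 0.3·12.9 + 0.7·11.4 = 11.85
Corn: 0.3·13.2 + 0.7·12.1 = 12.43
Highest Hurwicz score = 12.43 → Corn.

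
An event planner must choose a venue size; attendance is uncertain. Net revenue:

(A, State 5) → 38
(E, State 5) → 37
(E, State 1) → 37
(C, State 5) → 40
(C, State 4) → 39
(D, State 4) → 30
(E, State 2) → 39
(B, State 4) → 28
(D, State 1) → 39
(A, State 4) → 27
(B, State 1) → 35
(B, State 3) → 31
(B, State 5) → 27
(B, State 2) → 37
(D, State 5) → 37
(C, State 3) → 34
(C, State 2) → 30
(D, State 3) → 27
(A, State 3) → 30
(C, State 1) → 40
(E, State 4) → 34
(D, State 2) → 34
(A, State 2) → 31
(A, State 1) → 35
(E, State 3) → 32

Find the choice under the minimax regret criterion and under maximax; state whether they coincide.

minimax regret → E; maximax → C (disagree)

Column bests: State 1=40, State 2=39, State 3=34, State 4=39, State 5=40.
A regrets: 5, 8, 4, 12, 2 → max 12
B regrets: 5, 2, 3, 11, 13 → max 13
C regrets: 0, 9, 0, 0, 0 → max 9
D regrets: 1, 5, 7, 9, 3 → max 9
E regrets: 3, 0, 2, 5, 3 → max 5
Smallest max regret = 5 → E.
Row maxima: A=38, B=37, C=40, D=39, E=39
Best best-case = 40 → C.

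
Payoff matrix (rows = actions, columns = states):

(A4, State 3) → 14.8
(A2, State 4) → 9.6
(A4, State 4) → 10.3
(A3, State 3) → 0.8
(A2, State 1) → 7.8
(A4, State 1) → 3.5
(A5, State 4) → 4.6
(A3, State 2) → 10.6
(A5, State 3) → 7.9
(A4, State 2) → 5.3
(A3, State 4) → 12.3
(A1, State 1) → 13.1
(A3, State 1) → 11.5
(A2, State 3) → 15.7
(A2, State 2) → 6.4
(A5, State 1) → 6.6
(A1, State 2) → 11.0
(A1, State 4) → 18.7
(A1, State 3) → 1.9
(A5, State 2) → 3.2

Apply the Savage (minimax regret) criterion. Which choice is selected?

Column bests: State 1=13.1, State 2=11.0, State 3=15.7, State 4=18.7.
A1 regrets: 0.0, 0.0, 13.8, 0.0 → max 13.8
A2 regrets: 5.3, 4.6, 0.0, 9.1 → max 9.1
A3 regrets: 1.6, 0.4, 14.9, 6.4 → max 14.9
A4 regrets: 9.6, 5.7, 0.9, 8.4 → max 9.6
A5 regrets: 6.5, 7.8, 7.8, 14.1 → max 14.1
Smallest max regret = 9.1 → A2.

A2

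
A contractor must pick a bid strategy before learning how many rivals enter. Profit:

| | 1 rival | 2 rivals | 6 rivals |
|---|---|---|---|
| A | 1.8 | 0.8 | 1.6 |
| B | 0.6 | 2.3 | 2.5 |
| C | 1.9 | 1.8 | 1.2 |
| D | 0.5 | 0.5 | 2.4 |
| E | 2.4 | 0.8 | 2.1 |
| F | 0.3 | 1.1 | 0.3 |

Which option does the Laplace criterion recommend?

Row averages: A=1.4, B=1.8, C=49/30, D=17/15, E=53/30, F=17/30
Highest average = 1.8 → B.

B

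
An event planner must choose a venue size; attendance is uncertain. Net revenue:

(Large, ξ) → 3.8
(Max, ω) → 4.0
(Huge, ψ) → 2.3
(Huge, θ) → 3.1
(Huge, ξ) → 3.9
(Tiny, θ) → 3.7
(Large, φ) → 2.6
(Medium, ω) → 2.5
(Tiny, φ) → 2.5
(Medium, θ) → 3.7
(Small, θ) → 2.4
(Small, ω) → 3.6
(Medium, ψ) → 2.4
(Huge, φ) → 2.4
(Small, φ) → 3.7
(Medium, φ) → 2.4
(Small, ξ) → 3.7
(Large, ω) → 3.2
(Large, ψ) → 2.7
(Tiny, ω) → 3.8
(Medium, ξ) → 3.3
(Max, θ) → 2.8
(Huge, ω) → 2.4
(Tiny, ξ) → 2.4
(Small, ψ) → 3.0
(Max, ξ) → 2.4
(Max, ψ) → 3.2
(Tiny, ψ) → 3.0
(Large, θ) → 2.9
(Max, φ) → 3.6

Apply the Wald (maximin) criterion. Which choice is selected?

Large

Row minima: Tiny=2.4, Small=2.4, Medium=2.4, Large=2.6, Huge=2.3, Max=2.4
Best worst-case = 2.6 → Large.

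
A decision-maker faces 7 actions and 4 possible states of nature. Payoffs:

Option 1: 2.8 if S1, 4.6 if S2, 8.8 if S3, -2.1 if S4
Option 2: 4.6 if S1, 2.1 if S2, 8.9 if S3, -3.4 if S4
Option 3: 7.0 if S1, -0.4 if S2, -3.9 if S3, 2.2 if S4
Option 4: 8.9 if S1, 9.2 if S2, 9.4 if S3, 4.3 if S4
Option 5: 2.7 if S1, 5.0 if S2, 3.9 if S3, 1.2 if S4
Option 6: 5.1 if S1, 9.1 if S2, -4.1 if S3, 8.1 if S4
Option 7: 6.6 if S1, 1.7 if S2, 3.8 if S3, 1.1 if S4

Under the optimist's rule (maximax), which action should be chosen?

Option 4

Row maxima: Option 1=8.8, Option 2=8.9, Option 3=7.0, Option 4=9.4, Option 5=5.0, Option 6=9.1, Option 7=6.6
Best best-case = 9.4 → Option 4.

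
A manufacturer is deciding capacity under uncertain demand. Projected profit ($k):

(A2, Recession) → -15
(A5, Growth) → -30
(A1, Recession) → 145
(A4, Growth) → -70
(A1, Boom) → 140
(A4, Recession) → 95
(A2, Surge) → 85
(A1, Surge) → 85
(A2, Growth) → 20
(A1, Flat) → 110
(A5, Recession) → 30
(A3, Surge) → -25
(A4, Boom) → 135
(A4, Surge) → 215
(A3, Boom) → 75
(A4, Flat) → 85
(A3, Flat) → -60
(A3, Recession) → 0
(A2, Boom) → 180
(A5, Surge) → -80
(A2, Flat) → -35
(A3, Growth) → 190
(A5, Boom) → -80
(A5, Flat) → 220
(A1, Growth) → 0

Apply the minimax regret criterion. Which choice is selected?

A1

Column bests: Recession=145, Flat=220, Growth=190, Boom=180, Surge=215.
A1 regrets: 0, 110, 190, 40, 130 → max 190
A2 regrets: 160, 255, 170, 0, 130 → max 255
A3 regrets: 145, 280, 0, 105, 240 → max 280
A4 regrets: 50, 135, 260, 45, 0 → max 260
A5 regrets: 115, 0, 220, 260, 295 → max 295
Smallest max regret = 190 → A1.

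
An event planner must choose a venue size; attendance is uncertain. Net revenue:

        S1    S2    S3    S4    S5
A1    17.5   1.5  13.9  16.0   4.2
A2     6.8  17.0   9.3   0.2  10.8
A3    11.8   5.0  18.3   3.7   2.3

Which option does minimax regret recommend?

A3

Column bests: S1=17.5, S2=17.0, S3=18.3, S4=16.0, S5=10.8.
A1 regrets: 0.0, 15.5, 4.4, 0.0, 6.6 → max 15.5
A2 regrets: 10.7, 0.0, 9.0, 15.8, 0.0 → max 15.8
A3 regrets: 5.7, 12.0, 0.0, 12.3, 8.5 → max 12.3
Smallest max regret = 12.3 → A3.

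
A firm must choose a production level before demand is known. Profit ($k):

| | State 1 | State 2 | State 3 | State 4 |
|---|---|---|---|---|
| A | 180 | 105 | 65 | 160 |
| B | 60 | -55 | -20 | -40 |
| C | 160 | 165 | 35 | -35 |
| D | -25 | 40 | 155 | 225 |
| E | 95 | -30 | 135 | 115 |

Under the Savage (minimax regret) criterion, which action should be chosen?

A

Column bests: State 1=180, State 2=165, State 3=155, State 4=225.
A regrets: 0, 60, 90, 65 → max 90
B regrets: 120, 220, 175, 265 → max 265
C regrets: 20, 0, 120, 260 → max 260
D regrets: 205, 125, 0, 0 → max 205
E regrets: 85, 195, 20, 110 → max 195
Smallest max regret = 90 → A.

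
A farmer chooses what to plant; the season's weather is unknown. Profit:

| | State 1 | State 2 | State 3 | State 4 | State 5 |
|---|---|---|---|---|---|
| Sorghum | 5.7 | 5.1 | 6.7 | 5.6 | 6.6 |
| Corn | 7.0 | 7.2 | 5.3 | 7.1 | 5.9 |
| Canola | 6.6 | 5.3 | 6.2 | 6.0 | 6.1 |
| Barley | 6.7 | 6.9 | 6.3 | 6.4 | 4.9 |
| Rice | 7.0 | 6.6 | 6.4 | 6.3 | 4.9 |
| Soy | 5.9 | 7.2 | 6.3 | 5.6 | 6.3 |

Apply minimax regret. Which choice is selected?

Column bests: State 1=7.0, State 2=7.2, State 3=6.7, State 4=7.1, State 5=6.6.
Sorghum regrets: 1.3, 2.1, 0.0, 1.5, 0.0 → max 2.1
Corn regrets: 0.0, 0.0, 1.4, 0.0, 0.7 → max 1.4
Canola regrets: 0.4, 1.9, 0.5, 1.1, 0.5 → max 1.9
Barley regrets: 0.3, 0.3, 0.4, 0.7, 1.7 → max 1.7
Rice regrets: 0.0, 0.6, 0.3, 0.8, 1.7 → max 1.7
Soy regrets: 1.1, 0.0, 0.4, 1.5, 0.3 → max 1.5
Smallest max regret = 1.4 → Corn.

Corn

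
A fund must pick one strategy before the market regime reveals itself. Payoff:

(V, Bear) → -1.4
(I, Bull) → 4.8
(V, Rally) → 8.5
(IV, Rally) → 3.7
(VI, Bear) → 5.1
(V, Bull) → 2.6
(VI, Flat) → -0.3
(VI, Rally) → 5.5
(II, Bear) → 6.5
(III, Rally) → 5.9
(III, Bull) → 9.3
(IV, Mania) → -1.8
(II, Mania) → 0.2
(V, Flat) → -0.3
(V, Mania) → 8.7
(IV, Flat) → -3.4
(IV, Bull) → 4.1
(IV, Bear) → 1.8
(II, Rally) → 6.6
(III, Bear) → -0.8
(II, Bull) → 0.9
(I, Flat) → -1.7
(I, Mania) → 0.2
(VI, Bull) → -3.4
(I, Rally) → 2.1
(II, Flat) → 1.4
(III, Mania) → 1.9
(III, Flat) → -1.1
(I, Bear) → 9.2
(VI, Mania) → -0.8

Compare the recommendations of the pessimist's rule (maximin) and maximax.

Row minima: I=-1.7, II=0.2, III=-1.1, IV=-3.4, V=-1.4, VI=-3.4
Best worst-case = 0.2 → II.
Row maxima: I=9.2, II=6.6, III=9.3, IV=4.1, V=8.7, VI=5.5
Best best-case = 9.3 → III.

maximin → II; maximax → III (disagree)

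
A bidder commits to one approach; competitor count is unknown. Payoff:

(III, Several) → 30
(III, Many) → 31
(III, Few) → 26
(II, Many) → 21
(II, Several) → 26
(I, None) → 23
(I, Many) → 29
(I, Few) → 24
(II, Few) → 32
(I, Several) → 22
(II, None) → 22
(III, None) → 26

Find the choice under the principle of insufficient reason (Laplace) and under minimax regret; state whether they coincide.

laplace → III; minimax regret → III (agree)

Row averages: I=24.5, II=25.25, III=28.25
Highest average = 28.25 → III.
Column bests: None=26, Few=32, Several=30, Many=31.
I regrets: 3, 8, 8, 2 → max 8
II regrets: 4, 0, 4, 10 → max 10
III regrets: 0, 6, 0, 0 → max 6
Smallest max regret = 6 → III.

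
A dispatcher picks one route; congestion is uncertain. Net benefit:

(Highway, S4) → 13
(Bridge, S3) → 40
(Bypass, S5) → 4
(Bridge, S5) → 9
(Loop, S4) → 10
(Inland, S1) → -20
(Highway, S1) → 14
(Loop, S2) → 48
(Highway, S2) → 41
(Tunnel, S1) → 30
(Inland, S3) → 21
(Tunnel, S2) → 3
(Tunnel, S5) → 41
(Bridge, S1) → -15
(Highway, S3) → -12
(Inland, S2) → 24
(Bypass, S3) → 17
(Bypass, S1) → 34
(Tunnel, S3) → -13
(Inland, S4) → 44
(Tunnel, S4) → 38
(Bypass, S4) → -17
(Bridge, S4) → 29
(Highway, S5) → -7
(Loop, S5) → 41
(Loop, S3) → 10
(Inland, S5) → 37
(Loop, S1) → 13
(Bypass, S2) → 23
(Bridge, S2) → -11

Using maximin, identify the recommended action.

Row minima: Inland=-20, Bridge=-15, Tunnel=-13, Highway=-12, Bypass=-17, Loop=10
Best worst-case = 10 → Loop.

Loop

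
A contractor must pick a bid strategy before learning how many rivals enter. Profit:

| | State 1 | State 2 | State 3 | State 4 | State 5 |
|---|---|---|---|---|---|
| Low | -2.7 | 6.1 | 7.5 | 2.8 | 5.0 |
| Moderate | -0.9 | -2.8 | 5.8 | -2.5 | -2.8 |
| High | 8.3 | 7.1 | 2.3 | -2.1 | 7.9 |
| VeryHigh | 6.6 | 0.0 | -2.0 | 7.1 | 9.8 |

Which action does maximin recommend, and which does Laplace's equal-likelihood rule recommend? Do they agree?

Row minima: Low=-2.7, Moderate=-2.8, High=-2.1, VeryHigh=-2.0
Best worst-case = -2.0 → VeryHigh.
Row averages: Low=3.74, Moderate=-0.64, High=4.7, VeryHigh=4.3
Highest average = 4.7 → High.

maximin → VeryHigh; laplace → High (disagree)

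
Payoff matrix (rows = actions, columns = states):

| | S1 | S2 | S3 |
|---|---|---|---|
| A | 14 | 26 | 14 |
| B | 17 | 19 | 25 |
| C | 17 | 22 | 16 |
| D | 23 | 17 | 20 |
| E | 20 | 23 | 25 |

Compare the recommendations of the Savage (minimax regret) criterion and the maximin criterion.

minimax regret → E; maximin → E (agree)

Column bests: S1=23, S2=26, S3=25.
A regrets: 9, 0, 11 → max 11
B regrets: 6, 7, 0 → max 7
C regrets: 6, 4, 9 → max 9
D regrets: 0, 9, 5 → max 9
E regrets: 3, 3, 0 → max 3
Smallest max regret = 3 → E.
Row minima: A=14, B=17, C=16, D=17, E=20
Best worst-case = 20 → E.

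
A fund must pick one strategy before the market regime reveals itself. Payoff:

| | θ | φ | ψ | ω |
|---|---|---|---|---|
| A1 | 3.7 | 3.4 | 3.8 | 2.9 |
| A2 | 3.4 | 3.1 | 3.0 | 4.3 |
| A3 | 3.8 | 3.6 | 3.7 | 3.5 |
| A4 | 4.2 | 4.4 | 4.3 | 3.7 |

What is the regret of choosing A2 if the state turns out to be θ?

0.8

Best payoff under θ is 4.2.
Regret = 4.2 − 3.4 = 0.8.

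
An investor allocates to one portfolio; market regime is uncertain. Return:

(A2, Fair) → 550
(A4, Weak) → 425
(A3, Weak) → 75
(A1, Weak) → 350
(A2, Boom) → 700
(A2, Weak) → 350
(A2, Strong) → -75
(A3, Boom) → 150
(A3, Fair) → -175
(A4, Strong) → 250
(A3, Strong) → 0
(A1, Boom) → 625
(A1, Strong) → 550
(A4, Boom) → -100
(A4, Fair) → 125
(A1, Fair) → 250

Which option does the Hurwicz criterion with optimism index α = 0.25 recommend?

A1: 0.25·625 + 0.75·250 = 343.75
A2: 0.25·700 + 0.75·(-75) = 118.75
A3: 0.25·150 + 0.75·(-175) = -93.75
A4: 0.25·425 + 0.75·(-100) = 31.25
Highest Hurwicz score = 343.75 → A1.

A1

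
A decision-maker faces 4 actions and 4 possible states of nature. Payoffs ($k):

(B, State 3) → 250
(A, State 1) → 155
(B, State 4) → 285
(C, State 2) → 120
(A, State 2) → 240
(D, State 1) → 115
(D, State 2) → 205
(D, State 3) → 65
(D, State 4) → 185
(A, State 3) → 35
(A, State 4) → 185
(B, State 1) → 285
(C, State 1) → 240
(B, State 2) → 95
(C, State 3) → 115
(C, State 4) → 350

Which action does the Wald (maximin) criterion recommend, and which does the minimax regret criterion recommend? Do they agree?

maximin → C; minimax regret → C (agree)

Row minima: A=35, B=95, C=115, D=65
Best worst-case = 115 → C.
Column bests: State 1=285, State 2=240, State 3=250, State 4=350.
A regrets: 130, 0, 215, 165 → max 215
B regrets: 0, 145, 0, 65 → max 145
C regrets: 45, 120, 135, 0 → max 135
D regrets: 170, 35, 185, 165 → max 185
Smallest max regret = 135 → C.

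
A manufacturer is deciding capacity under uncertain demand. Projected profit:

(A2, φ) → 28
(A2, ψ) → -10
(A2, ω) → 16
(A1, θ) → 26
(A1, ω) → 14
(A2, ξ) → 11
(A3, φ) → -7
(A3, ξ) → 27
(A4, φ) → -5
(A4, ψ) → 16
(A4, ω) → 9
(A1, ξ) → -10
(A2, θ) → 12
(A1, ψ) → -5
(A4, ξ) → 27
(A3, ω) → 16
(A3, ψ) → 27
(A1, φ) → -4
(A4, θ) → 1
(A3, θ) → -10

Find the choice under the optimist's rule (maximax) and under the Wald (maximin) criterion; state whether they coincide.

maximax → A2; maximin → A4 (disagree)

Row maxima: A1=26, A2=28, A3=27, A4=27
Best best-case = 28 → A2.
Row minima: A1=-10, A2=-10, A3=-10, A4=-5
Best worst-case = -5 → A4.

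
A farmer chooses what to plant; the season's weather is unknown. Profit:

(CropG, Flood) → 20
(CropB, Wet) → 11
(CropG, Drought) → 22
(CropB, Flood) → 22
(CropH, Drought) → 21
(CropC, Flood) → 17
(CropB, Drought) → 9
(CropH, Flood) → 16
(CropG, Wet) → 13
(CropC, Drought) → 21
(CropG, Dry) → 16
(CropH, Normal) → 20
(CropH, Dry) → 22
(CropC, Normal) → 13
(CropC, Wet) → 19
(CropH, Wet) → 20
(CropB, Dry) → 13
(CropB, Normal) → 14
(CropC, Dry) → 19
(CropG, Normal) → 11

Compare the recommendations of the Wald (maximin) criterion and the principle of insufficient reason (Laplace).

Row minima: CropH=16, CropB=9, CropC=13, CropG=11
Best worst-case = 16 → CropH.
Row averages: CropH=19.8, CropB=13.8, CropC=17.8, CropG=16.4
Highest average = 19.8 → CropH.

maximin → CropH; laplace → CropH (agree)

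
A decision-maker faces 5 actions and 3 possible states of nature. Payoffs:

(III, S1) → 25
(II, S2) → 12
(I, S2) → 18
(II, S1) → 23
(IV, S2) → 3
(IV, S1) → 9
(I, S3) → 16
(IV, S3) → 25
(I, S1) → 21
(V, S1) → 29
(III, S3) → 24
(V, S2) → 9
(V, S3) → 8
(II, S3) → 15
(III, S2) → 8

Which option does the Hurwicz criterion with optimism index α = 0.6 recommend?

V

I: 0.6·21 + 0.4·16 = 19
II: 0.6·23 + 0.4·12 = 18.6
III: 0.6·25 + 0.4·8 = 18.2
IV: 0.6·25 + 0.4·3 = 16.2
V: 0.6·29 + 0.4·8 = 20.6
Highest Hurwicz score = 20.6 → V.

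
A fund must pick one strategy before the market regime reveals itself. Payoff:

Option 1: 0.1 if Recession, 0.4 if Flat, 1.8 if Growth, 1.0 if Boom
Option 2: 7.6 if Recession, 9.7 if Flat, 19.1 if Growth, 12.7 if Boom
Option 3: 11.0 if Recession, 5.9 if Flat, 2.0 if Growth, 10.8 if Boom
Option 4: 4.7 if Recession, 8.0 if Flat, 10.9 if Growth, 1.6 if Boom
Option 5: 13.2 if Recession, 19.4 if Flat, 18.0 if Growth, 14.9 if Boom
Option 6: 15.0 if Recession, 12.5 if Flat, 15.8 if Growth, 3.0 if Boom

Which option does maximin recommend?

Row minima: Option 1=0.1, Option 2=7.6, Option 3=2.0, Option 4=1.6, Option 5=13.2, Option 6=3.0
Best worst-case = 13.2 → Option 5.

Option 5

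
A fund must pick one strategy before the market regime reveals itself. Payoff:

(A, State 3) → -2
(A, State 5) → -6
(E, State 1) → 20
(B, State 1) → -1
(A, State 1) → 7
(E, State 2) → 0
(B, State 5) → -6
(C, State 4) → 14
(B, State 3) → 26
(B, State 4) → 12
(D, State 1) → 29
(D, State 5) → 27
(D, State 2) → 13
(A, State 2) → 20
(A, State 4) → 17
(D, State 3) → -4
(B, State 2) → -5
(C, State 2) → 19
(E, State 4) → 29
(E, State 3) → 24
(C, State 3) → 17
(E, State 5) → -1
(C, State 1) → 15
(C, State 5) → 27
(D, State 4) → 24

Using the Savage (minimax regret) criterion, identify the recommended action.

Column bests: State 1=29, State 2=20, State 3=26, State 4=29, State 5=27.
A regrets: 22, 0, 28, 12, 33 → max 33
B regrets: 30, 25, 0, 17, 33 → max 33
C regrets: 14, 1, 9, 15, 0 → max 15
D regrets: 0, 7, 30, 5, 0 → max 30
E regrets: 9, 20, 2, 0, 28 → max 28
Smallest max regret = 15 → C.

C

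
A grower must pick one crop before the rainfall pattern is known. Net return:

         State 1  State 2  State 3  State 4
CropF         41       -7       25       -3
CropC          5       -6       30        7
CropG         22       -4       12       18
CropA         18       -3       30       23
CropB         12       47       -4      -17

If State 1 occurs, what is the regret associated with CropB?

29

Best payoff under State 1 is 41.
Regret = 41 − 12 = 29.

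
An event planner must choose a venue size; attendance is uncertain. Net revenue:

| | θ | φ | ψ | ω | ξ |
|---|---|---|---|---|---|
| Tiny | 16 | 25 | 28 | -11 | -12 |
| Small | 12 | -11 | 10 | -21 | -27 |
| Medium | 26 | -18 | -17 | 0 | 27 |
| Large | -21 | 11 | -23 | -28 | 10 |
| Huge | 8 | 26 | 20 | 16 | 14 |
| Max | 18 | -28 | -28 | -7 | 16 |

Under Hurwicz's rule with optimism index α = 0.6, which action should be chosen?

Tiny: 0.6·28 + 0.4·(-12) = 12
Small: 0.6·12 + 0.4·(-27) = -3.6
Medium: 0.6·27 + 0.4·(-18) = 9
Large: 0.6·11 + 0.4·(-28) = -4.6
Huge: 0.6·26 + 0.4·8 = 18.8
Max: 0.6·18 + 0.4·(-28) = -0.4
Highest Hurwicz score = 18.8 → Huge.

Huge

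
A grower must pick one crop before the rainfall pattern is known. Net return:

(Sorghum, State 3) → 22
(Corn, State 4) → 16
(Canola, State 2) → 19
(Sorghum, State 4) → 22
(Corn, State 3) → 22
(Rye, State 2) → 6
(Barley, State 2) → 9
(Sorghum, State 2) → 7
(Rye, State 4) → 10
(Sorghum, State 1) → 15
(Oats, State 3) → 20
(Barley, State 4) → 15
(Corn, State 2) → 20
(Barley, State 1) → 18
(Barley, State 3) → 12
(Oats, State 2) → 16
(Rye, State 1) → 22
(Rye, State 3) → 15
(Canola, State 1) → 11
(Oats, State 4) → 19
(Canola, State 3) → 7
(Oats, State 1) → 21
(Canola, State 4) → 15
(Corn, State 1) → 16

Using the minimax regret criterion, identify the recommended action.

Column bests: State 1=22, State 2=20, State 3=22, State 4=22.
Canola regrets: 11, 1, 15, 7 → max 15
Corn regrets: 6, 0, 0, 6 → max 6
Rye regrets: 0, 14, 7, 12 → max 14
Oats regrets: 1, 4, 2, 3 → max 4
Barley regrets: 4, 11, 10, 7 → max 11
Sorghum regrets: 7, 13, 0, 0 → max 13
Smallest max regret = 4 → Oats.

Oats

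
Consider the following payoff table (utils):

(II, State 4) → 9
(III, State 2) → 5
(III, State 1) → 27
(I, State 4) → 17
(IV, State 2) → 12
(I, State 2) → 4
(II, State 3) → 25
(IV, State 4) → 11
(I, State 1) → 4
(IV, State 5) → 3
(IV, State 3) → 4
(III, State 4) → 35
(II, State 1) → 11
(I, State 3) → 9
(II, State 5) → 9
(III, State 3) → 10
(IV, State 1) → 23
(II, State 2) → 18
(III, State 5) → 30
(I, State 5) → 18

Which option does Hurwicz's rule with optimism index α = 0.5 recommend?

I: 0.5·18 + 0.5·4 = 11
II: 0.5·25 + 0.5·9 = 17
III: 0.5·35 + 0.5·5 = 20
IV: 0.5·23 + 0.5·3 = 13
Highest Hurwicz score = 20 → III.

III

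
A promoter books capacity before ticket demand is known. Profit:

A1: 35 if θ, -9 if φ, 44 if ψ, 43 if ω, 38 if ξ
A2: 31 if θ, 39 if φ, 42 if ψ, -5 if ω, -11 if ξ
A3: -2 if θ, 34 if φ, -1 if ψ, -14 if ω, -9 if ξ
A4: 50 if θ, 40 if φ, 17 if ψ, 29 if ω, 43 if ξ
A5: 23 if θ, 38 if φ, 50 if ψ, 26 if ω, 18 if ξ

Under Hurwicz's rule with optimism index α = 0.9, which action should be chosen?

A1: 0.9·44 + 0.1·(-9) = 38.7
A2: 0.9·42 + 0.1·(-11) = 36.7
A3: 0.9·34 + 0.1·(-14) = 29.2
A4: 0.9·50 + 0.1·17 = 46.7
A5: 0.9·50 + 0.1·18 = 46.8
Highest Hurwicz score = 46.8 → A5.

A5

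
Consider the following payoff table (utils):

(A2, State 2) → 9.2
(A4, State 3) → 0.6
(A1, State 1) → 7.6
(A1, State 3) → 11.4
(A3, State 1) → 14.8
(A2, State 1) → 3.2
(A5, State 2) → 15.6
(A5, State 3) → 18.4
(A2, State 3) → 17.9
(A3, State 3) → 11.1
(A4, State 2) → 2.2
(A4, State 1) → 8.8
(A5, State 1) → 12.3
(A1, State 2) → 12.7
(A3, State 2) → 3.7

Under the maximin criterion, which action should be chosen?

A5

Row minima: A1=7.6, A2=3.2, A3=3.7, A4=0.6, A5=12.3
Best worst-case = 12.3 → A5.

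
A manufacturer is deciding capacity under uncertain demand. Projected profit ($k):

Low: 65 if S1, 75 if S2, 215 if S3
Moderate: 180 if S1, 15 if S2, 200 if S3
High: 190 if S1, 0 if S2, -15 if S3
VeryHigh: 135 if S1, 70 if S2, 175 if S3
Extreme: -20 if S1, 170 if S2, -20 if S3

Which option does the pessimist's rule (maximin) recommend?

VeryHigh

Row minima: Low=65, Moderate=15, High=-15, VeryHigh=70, Extreme=-20
Best worst-case = 70 → VeryHigh.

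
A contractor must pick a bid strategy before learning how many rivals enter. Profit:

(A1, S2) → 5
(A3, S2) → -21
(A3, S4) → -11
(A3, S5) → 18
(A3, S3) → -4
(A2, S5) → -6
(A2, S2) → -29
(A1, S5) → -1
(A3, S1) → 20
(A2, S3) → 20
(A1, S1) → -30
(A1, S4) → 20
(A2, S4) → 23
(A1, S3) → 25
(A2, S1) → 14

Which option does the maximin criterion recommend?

A3

Row minima: A1=-30, A2=-29, A3=-21
Best worst-case = -21 → A3.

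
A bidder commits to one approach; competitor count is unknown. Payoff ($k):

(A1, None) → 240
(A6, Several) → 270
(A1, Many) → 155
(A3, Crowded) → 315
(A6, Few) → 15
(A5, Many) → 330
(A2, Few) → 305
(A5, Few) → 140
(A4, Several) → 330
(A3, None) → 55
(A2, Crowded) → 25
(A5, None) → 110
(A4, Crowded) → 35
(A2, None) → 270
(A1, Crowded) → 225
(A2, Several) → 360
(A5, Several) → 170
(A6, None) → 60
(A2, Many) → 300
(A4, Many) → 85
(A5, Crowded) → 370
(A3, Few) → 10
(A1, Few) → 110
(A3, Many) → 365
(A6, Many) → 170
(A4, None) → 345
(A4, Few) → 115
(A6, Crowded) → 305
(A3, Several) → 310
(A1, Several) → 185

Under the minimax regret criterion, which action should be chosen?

Column bests: None=345, Few=305, Several=360, Many=365, Crowded=370.
A1 regrets: 105, 195, 175, 210, 145 → max 210
A2 regrets: 75, 0, 0, 65, 345 → max 345
A3 regrets: 290, 295, 50, 0, 55 → max 295
A4 regrets: 0, 190, 30, 280, 335 → max 335
A5 regrets: 235, 165, 190, 35, 0 → max 235
A6 regrets: 285, 290, 90, 195, 65 → max 290
Smallest max regret = 210 → A1.

A1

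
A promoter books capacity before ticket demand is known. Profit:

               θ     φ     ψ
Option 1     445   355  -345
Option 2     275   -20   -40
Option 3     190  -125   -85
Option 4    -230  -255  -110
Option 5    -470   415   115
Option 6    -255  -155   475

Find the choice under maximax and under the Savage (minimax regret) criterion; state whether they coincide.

Row maxima: Option 1=445, Option 2=275, Option 3=190, Option 4=-110, Option 5=415, Option 6=475
Best best-case = 475 → Option 6.
Column bests: θ=445, φ=415, ψ=475.
Option 1 regrets: 0, 60, 820 → max 820
Option 2 regrets: 170, 435, 515 → max 515
Option 3 regrets: 255, 540, 560 → max 560
Option 4 regrets: 675, 670, 585 → max 675
Option 5 regrets: 915, 0, 360 → max 915
Option 6 regrets: 700, 570, 0 → max 700
Smallest max regret = 515 → Option 2.

maximax → Option 6; minimax regret → Option 2 (disagree)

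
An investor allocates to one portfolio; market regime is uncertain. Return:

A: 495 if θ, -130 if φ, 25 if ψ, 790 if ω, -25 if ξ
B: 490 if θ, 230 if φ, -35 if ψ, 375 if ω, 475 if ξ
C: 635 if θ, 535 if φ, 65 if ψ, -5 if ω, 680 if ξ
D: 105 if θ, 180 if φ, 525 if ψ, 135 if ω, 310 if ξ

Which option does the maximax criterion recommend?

Row maxima: A=790, B=490, C=680, D=525
Best best-case = 790 → A.

A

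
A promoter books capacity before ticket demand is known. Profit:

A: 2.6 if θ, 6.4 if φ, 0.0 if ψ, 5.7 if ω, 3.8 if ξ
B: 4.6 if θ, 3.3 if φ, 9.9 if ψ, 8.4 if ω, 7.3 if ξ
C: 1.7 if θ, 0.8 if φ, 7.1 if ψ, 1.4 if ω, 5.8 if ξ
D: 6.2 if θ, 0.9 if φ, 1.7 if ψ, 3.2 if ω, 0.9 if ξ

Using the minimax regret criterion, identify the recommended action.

B

Column bests: θ=6.2, φ=6.4, ψ=9.9, ω=8.4, ξ=7.3.
A regrets: 3.6, 0.0, 9.9, 2.7, 3.5 → max 9.9
B regrets: 1.6, 3.1, 0.0, 0.0, 0.0 → max 3.1
C regrets: 4.5, 5.6, 2.8, 7.0, 1.5 → max 7.0
D regrets: 0.0, 5.5, 8.2, 5.2, 6.4 → max 8.2
Smallest max regret = 3.1 → B.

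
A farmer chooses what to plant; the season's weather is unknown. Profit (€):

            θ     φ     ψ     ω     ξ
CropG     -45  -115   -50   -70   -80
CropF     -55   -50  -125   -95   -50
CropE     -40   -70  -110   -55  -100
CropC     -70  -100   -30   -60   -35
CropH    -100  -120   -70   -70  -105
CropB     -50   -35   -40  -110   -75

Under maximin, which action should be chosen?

Row minima: CropG=-115, CropF=-125, CropE=-110, CropC=-100, CropH=-120, CropB=-110
Best worst-case = -100 → CropC.

CropC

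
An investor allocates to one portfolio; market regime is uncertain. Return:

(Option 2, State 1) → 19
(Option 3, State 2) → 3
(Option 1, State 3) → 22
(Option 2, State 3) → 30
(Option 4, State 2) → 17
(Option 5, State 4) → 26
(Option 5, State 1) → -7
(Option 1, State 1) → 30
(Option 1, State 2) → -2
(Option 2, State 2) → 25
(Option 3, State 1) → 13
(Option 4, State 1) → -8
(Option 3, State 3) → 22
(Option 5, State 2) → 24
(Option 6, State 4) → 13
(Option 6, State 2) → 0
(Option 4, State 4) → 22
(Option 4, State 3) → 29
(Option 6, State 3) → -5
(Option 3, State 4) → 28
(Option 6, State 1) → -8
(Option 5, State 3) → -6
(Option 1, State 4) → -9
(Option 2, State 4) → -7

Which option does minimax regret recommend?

Option 3

Column bests: State 1=30, State 2=25, State 3=30, State 4=28.
Option 1 regrets: 0, 27, 8, 37 → max 37
Option 2 regrets: 11, 0, 0, 35 → max 35
Option 3 regrets: 17, 22, 8, 0 → max 22
Option 4 regrets: 38, 8, 1, 6 → max 38
Option 5 regrets: 37, 1, 36, 2 → max 37
Option 6 regrets: 38, 25, 35, 15 → max 38
Smallest max regret = 22 → Option 3.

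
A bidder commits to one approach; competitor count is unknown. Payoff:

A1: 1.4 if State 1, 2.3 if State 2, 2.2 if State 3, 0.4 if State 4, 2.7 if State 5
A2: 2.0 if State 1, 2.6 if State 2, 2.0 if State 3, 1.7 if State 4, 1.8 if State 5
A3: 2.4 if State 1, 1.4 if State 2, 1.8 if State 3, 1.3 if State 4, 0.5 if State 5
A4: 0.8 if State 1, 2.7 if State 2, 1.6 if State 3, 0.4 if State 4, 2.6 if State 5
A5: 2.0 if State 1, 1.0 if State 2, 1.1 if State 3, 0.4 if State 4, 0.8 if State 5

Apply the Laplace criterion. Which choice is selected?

Row averages: A1=1.8, A2=2.02, A3=1.48, A4=1.62, A5=1.06
Highest average = 2.02 → A2.

A2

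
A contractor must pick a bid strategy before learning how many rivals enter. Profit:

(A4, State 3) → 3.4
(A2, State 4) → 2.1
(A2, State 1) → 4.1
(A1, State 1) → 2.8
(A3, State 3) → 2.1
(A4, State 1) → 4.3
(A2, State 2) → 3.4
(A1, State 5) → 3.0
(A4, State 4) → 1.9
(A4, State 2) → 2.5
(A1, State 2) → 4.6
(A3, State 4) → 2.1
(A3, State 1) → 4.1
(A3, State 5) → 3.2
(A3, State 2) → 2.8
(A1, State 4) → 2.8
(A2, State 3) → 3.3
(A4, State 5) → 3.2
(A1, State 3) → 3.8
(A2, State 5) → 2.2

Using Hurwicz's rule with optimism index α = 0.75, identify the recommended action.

A1

A1: 0.75·4.6 + 0.25·2.8 = 4.15
A2: 0.75·4.1 + 0.25·2.1 = 3.6
A3: 0.75·4.1 + 0.25·2.1 = 3.6
A4: 0.75·4.3 + 0.25·1.9 = 3.7
Highest Hurwicz score = 4.15 → A1.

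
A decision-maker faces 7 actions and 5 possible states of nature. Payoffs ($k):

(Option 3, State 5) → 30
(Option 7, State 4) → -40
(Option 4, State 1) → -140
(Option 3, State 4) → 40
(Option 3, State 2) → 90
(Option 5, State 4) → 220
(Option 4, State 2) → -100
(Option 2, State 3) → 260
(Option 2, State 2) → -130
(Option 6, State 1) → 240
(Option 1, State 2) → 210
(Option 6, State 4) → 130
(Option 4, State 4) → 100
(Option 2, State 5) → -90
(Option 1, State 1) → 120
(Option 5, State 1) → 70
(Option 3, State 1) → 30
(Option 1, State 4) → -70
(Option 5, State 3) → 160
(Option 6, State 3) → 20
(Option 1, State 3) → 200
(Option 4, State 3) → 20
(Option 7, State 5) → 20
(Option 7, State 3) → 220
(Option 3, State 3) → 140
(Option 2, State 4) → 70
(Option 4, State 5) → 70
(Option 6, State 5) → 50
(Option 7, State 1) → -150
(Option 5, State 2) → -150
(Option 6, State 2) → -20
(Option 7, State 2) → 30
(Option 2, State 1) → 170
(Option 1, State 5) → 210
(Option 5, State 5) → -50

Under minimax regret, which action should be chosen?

Column bests: State 1=240, State 2=210, State 3=260, State 4=220, State 5=210.
Option 1 regrets: 120, 0, 60, 290, 0 → max 290
Option 2 regrets: 70, 340, 0, 150, 300 → max 340
Option 3 regrets: 210, 120, 120, 180, 180 → max 210
Option 4 regrets: 380, 310, 240, 120, 140 → max 380
Option 5 regrets: 170, 360, 100, 0, 260 → max 360
Option 6 regrets: 0, 230, 240, 90, 160 → max 240
Option 7 regrets: 390, 180, 40, 260, 190 → max 390
Smallest max regret = 210 → Option 3.

Option 3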